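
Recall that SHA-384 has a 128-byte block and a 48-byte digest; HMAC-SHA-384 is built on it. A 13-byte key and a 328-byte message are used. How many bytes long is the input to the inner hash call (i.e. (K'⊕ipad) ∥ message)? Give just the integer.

456

Key is 13 ≤ 128 bytes, zero-padded: |K'| = 128.
Inner input = (K'⊕ipad) ∥ m → 128 + 328 = 456 bytes.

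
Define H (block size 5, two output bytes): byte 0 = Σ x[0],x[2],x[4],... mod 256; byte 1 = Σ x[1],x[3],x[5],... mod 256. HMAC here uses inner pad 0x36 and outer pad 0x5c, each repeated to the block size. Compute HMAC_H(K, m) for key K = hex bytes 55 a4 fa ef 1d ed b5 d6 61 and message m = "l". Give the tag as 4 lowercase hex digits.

9886

Key hex bytes 55 a4 fa ef 1d ed b5 d6 61 is 9 bytes > B = 5, so hash it first: H(key) = 82 56, then zero-pad to 5 bytes: K' = 82 56 00 00 00.
K' ⊕ ipad = b4 60 36 36 36.  K' ⊕ opad = de 0a 5c 5c 5c.
Inner input = (K'⊕ipad) ∥ m = b4 60 36 36 36 ∥ 6c.
Inner hash: even-index sum = 288 mod 256 = 32; odd-index sum = 258 mod 256 = 2 → 20 02.
Outer input = (K'⊕opad) ∥ inner = de 0a 5c 5c 5c ∥ 20 02.
Outer hash (tag): even-index sum = 408 mod 256 = 152; odd-index sum = 134 mod 256 = 134 → 98 86.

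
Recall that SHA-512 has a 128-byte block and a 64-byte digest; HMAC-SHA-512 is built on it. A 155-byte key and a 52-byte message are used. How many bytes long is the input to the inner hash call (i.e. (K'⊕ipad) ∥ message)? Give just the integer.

Key is 155 > 128 bytes, so it is hashed to 64 bytes then zero-padded to 128: |K'| = 128.
Inner input = (K'⊕ipad) ∥ m → 128 + 52 = 180 bytes.

180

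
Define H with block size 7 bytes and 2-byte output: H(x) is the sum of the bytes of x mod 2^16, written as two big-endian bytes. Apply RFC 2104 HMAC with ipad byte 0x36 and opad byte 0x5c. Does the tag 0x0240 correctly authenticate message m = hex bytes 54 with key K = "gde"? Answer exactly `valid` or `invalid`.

valid

Key "gde" = 67 64 65 is 3 bytes ≤ B = 7; zero-pad to 7 bytes: K' = 67 64 65 00 00 00 00.
K' ⊕ ipad = 51 52 53 36 36 36 36; K' ⊕ opad = 3b 38 39 5c 5c 5c 5c.
Inner hash: sum = 81+82+83+54+54+54+54+84 = 546 → 02 22.
Outer hash (recomputed tag): sum = 59+56+57+92+92+92+92+2+34 = 576 → 02 40.
Recomputed tag = 0240; claimed = 0240 → match.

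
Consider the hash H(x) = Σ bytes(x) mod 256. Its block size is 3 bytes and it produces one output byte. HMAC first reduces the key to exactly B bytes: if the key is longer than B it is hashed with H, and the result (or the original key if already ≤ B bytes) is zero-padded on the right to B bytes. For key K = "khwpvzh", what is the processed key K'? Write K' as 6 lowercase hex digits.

120000

|K| = 7 > B = 3, so first hash the key.
H(K): sum = 107+104+119+112+118+122+104 = 786; mod 256 = 18 → 12.
Zero-pad H(K) = 12 to 3 bytes: K' = 12 00 00.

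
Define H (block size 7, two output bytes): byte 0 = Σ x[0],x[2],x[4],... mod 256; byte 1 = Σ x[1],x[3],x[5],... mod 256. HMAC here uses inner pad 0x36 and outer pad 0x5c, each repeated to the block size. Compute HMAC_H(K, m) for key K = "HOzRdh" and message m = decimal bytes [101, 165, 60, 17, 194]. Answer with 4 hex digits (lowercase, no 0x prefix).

Key "HOzRdh" = 48 4f 7a 52 64 68 is 6 bytes ≤ B = 7; zero-pad to 7 bytes: K' = 48 4f 7a 52 64 68 00.
K' ⊕ ipad = 7e 79 4c 64 52 5e 36.  K' ⊕ opad = 14 13 26 0e 38 34 5c.
Inner input = (K'⊕ipad) ∥ m = 7e 79 4c 64 52 5e 36 ∥ 65 a5 3c 11 c2.
Inner hash: even-index sum = 520 mod 256 = 8; odd-index sum = 670 mod 256 = 158 → 08 9e.
Outer input = (K'⊕opad) ∥ inner = 14 13 26 0e 38 34 5c ∥ 08 9e.
Outer hash (tag): even-index sum = 364 mod 256 = 108; odd-index sum = 93 mod 256 = 93 → 6c 5d.

6c5d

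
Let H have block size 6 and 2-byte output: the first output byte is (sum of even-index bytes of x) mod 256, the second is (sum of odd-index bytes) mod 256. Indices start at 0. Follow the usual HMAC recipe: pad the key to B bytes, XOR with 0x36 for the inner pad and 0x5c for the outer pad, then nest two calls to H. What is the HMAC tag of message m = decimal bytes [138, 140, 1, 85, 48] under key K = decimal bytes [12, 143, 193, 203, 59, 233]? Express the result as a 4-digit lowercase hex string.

Key decimal bytes [12, 143, 193, 203, 59, 233] = 0c 8f c1 cb 3b e9 is exactly B = 6 bytes: K' = 0c 8f c1 cb 3b e9.
K' ⊕ ipad = 3a b9 f7 fd 0d df.  K' ⊕ opad = 50 d3 9d 97 67 b5.
Inner input = (K'⊕ipad) ∥ m = 3a b9 f7 fd 0d df ∥ 8a 8c 01 55 30.
Inner hash: even-index sum = 505 mod 256 = 249; odd-index sum = 886 mod 256 = 118 → f9 76.
Outer input = (K'⊕opad) ∥ inner = 50 d3 9d 97 67 b5 ∥ f9 76.
Outer hash (tag): even-index sum = 589 mod 256 = 77; odd-index sum = 661 mod 256 = 149 → 4d 95.

4d95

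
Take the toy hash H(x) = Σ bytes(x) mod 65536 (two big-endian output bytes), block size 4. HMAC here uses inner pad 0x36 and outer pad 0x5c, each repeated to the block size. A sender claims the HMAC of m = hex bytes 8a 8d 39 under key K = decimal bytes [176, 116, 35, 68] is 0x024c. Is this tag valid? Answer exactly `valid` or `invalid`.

valid

Key decimal bytes [176, 116, 35, 68] = b0 74 23 44 is exactly B = 4 bytes: K' = b0 74 23 44.
K' ⊕ ipad = 86 42 15 72; K' ⊕ opad = ec 28 7f 18.
Inner hash: sum = 134+66+21+114+138+141+57 = 671 → 02 9f.
Outer hash (recomputed tag): sum = 236+40+127+24+2+159 = 588 → 02 4c.
Recomputed tag = 024c; claimed = 024c → match.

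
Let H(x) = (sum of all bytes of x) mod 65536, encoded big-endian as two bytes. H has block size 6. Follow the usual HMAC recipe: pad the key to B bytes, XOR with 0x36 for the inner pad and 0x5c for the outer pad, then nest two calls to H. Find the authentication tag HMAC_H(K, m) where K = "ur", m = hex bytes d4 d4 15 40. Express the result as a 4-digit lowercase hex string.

0226

Key "ur" = 75 72 is 2 bytes ≤ B = 6; zero-pad to 6 bytes: K' = 75 72 00 00 00 00.
K' ⊕ ipad = 43 44 36 36 36 36.  K' ⊕ opad = 29 2e 5c 5c 5c 5c.
Inner input = (K'⊕ipad) ∥ m = 43 44 36 36 36 36 ∥ d4 d4 15 40.
Inner hash: sum = 67+68+54+54+54+54+212+212+21+64 = 860 → 03 5c.
Outer input = (K'⊕opad) ∥ inner = 29 2e 5c 5c 5c 5c ∥ 03 5c.
Outer hash (tag): sum = 41+46+92+92+92+92+3+92 = 550 → 02 26.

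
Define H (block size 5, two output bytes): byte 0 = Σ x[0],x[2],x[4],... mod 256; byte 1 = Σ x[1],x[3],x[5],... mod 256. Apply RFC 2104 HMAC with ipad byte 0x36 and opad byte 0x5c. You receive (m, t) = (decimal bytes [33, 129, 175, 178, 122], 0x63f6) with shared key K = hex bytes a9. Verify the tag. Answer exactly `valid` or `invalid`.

valid

Key hex bytes a9 is 1 byte ≤ B = 5; zero-pad to 5 bytes: K' = a9 00 00 00 00.
K' ⊕ ipad = 9f 36 36 36 36; K' ⊕ opad = f5 5c 5c 5c 5c.
Inner hash: even-index sum = 574 mod 256 = 62; odd-index sum = 438 mod 256 = 182 → 3e b6.
Outer hash (recomputed tag): even-index sum = 611 mod 256 = 99; odd-index sum = 246 mod 256 = 246 → 63 f6.
Recomputed tag = 63f6; claimed = 63f6 → match.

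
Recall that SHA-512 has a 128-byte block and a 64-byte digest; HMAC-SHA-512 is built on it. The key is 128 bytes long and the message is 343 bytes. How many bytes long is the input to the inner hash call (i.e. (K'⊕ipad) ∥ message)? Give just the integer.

Key is 128 ≤ 128 bytes, zero-padded: |K'| = 128.
Inner input = (K'⊕ipad) ∥ m → 128 + 343 = 471 bytes.

471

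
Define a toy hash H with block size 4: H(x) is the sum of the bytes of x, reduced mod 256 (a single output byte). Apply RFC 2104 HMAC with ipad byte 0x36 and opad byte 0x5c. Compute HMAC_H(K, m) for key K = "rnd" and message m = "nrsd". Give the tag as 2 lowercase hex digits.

cf

Key "rnd" = 72 6e 64 is 3 bytes ≤ B = 4; zero-pad to 4 bytes: K' = 72 6e 64 00.
K' ⊕ ipad = 44 58 52 36.  K' ⊕ opad = 2e 32 38 5c.
Inner input = (K'⊕ipad) ∥ m = 44 58 52 36 ∥ 6e 72 73 64.
Inner hash: sum = 68+88+82+54+110+114+115+100 = 731; mod 256 = 219 → db.
Outer input = (K'⊕opad) ∥ inner = 2e 32 38 5c ∥ db.
Outer hash (tag): sum = 46+50+56+92+219 = 463; mod 256 = 207 → cf.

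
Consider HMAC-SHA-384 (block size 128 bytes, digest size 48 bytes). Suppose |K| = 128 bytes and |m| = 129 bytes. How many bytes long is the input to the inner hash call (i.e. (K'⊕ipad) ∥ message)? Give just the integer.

Key is 128 ≤ 128 bytes, zero-padded: |K'| = 128.
Inner input = (K'⊕ipad) ∥ m → 128 + 129 = 257 bytes.

257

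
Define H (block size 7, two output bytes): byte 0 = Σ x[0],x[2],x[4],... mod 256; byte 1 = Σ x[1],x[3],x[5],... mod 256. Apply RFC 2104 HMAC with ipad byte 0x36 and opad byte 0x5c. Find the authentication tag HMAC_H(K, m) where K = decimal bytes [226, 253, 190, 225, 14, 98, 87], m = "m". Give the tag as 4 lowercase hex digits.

6091

Key decimal bytes [226, 253, 190, 225, 14, 98, 87] = e2 fd be e1 0e 62 57 is exactly B = 7 bytes: K' = e2 fd be e1 0e 62 57.
K' ⊕ ipad = d4 cb 88 d7 38 54 61.  K' ⊕ opad = be a1 e2 bd 52 3e 0b.
Inner input = (K'⊕ipad) ∥ m = d4 cb 88 d7 38 54 61 ∥ 6d.
Inner hash: even-index sum = 501 mod 256 = 245; odd-index sum = 611 mod 256 = 99 → f5 63.
Outer input = (K'⊕opad) ∥ inner = be a1 e2 bd 52 3e 0b ∥ f5 63.
Outer hash (tag): even-index sum = 608 mod 256 = 96; odd-index sum = 657 mod 256 = 145 → 60 91.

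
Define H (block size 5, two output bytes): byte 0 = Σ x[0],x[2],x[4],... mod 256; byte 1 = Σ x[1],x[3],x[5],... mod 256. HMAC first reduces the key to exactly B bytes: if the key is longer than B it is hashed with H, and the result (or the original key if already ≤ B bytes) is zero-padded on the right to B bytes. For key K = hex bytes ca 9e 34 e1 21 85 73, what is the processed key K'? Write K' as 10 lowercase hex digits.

9204000000

|K| = 7 > B = 5, so first hash the key.
H(K): even-index sum = 402 mod 256 = 146; odd-index sum = 516 mod 256 = 4 → 92 04.
Zero-pad H(K) = 92 04 to 5 bytes: K' = 92 04 00 00 00.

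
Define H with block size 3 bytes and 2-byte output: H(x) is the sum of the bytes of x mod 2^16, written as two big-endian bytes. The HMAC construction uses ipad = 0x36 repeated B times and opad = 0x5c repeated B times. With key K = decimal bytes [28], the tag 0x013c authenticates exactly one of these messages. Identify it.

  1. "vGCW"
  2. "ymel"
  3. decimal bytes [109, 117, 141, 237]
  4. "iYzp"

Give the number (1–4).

4

Key decimal bytes [28] = 1c is 1 byte ≤ B = 3; zero-pad to 3 bytes: K' = 1c 00 00.
K' ⊕ ipad = 2a 36 36; K' ⊕ opad = 40 5c 5c.
m1: inner = H(2a 36 36 76 47 43 57) = 01 ed; tag = H(40 5c 5c 01 ed) = 01e6
m2: inner = H(2a 36 36 79 6d 65 6c) = 02 4d; tag = H(40 5c 5c 02 4d) = 0147
m3: inner = H(2a 36 36 6d 75 8d ed) = 02 f2; tag = H(40 5c 5c 02 f2) = 01ec
m4: inner = H(2a 36 36 69 59 7a 70) = 02 42; tag = H(40 5c 5c 02 42) = 013c ← matches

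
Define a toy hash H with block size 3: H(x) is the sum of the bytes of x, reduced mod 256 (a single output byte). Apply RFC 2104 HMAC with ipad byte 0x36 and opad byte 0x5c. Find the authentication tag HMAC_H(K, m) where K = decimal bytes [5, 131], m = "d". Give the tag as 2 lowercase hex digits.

16

Key decimal bytes [5, 131] = 05 83 is 2 bytes ≤ B = 3; zero-pad to 3 bytes: K' = 05 83 00.
K' ⊕ ipad = 33 b5 36.  K' ⊕ opad = 59 df 5c.
Inner input = (K'⊕ipad) ∥ m = 33 b5 36 ∥ 64.
Inner hash: sum = 51+181+54+100 = 386; mod 256 = 130 → 82.
Outer input = (K'⊕opad) ∥ inner = 59 df 5c ∥ 82.
Outer hash (tag): sum = 89+223+92+130 = 534; mod 256 = 22 → 16.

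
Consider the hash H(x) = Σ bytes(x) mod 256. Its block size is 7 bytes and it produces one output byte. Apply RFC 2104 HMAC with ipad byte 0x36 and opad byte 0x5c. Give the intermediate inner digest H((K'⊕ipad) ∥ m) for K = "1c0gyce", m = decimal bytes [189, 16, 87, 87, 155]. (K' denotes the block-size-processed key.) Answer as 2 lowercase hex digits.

Key "1c0gyce" = 31 63 30 67 79 63 65 is exactly B = 7 bytes: K' = 31 63 30 67 79 63 65.
K' ⊕ ipad = 07 55 06 51 4f 55 53.
Inner input = 07 55 06 51 4f 55 53 ∥ bd 10 57 57 9b.
Inner hash: sum = 7+85+6+81+79+85+83+189+16+87+87+155 = 960; mod 256 = 192 → c0.

c0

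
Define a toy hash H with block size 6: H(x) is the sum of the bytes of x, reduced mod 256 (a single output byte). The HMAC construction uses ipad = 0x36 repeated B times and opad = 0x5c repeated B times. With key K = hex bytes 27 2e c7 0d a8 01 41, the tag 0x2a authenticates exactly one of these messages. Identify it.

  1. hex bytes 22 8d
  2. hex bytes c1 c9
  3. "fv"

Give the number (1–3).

3

Key hex bytes 27 2e c7 0d a8 01 41 is 7 bytes > B = 6, so hash it first: H(key) = 13, then zero-pad to 6 bytes: K' = 13 00 00 00 00 00.
K' ⊕ ipad = 25 36 36 36 36 36; K' ⊕ opad = 4f 5c 5c 5c 5c 5c.
m1: inner = H(25 36 36 36 36 36 22 8d) = e2; tag = H(4f 5c 5c 5c 5c 5c e2) = fd
m2: inner = H(25 36 36 36 36 36 c1 c9) = bd; tag = H(4f 5c 5c 5c 5c 5c bd) = d8
m3: inner = H(25 36 36 36 36 36 66 76) = 0f; tag = H(4f 5c 5c 5c 5c 5c 0f) = 2a ← matches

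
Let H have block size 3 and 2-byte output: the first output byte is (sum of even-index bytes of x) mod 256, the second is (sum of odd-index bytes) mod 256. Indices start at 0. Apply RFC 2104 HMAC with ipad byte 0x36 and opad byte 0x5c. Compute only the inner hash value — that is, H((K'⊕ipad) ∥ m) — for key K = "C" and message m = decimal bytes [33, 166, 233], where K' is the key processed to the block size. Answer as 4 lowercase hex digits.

Key "C" = 43 is 1 byte ≤ B = 3; zero-pad to 3 bytes: K' = 43 00 00.
K' ⊕ ipad = 75 36 36.
Inner input = 75 36 36 ∥ 21 a6 e9.
Inner hash: even-index sum = 337 mod 256 = 81; odd-index sum = 320 mod 256 = 64 → 51 40.

5140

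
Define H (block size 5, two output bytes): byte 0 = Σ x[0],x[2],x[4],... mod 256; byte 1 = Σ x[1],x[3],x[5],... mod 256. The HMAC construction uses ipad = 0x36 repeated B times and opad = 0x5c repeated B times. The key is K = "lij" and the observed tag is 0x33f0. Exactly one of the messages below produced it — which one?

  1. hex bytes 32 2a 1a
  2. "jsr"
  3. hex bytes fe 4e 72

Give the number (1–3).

2

Key "lij" = 6c 69 6a is 3 bytes ≤ B = 5; zero-pad to 5 bytes: K' = 6c 69 6a 00 00.
K' ⊕ ipad = 5a 5f 5c 36 36; K' ⊕ opad = 30 35 36 5c 5c.
m1: inner = H(5a 5f 5c 36 36 32 2a 1a) = 16 e1; tag = H(30 35 36 5c 5c 16 e1) = a3a7
m2: inner = H(5a 5f 5c 36 36 6a 73 72) = 5f 71; tag = H(30 35 36 5c 5c 5f 71) = 33f0 ← matches
m3: inner = H(5a 5f 5c 36 36 fe 4e 72) = 3a 05; tag = H(30 35 36 5c 5c 3a 05) = c7cb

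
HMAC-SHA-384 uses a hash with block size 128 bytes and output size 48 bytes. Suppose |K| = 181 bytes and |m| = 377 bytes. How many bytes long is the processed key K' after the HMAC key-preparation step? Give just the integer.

Key is 181 > 128 bytes, so it is hashed to 48 bytes then zero-padded to 128: |K'| = 128.

128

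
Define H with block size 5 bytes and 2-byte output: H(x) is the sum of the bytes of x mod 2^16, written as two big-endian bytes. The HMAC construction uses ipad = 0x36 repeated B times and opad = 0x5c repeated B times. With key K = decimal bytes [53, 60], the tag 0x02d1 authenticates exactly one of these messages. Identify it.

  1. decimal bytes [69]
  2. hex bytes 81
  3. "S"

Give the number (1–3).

Key decimal bytes [53, 60] = 35 3c is 2 bytes ≤ B = 5; zero-pad to 5 bytes: K' = 35 3c 00 00 00.
K' ⊕ ipad = 03 0a 36 36 36; K' ⊕ opad = 69 60 5c 5c 5c.
m1: inner = H(03 0a 36 36 36 45) = 00 f4; tag = H(69 60 5c 5c 5c 00 f4) = 02d1 ← matches
m2: inner = H(03 0a 36 36 36 81) = 01 30; tag = H(69 60 5c 5c 5c 01 30) = 020e
m3: inner = H(03 0a 36 36 36 53) = 01 02; tag = H(69 60 5c 5c 5c 01 02) = 01e0

1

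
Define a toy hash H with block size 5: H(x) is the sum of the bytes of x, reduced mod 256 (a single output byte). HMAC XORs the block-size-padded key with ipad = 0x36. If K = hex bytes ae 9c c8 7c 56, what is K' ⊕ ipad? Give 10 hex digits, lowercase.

Key hex bytes ae 9c c8 7c 56 is exactly B = 5 bytes: K' = ae 9c c8 7c 56.
XOR each byte with 0x36: ae⊕36=98, 9c⊕36=aa, c8⊕36=fe, 7c⊕36=4a, 56⊕36=60.

98aafe4a60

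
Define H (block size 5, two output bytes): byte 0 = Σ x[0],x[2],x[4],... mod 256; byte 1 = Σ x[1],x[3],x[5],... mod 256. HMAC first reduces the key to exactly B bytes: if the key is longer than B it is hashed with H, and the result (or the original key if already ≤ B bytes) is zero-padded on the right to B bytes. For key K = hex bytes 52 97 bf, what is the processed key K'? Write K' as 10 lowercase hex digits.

Key hex bytes 52 97 bf is 3 bytes ≤ B = 5; zero-pad to 5 bytes: K' = 52 97 bf 00 00.

5297bf0000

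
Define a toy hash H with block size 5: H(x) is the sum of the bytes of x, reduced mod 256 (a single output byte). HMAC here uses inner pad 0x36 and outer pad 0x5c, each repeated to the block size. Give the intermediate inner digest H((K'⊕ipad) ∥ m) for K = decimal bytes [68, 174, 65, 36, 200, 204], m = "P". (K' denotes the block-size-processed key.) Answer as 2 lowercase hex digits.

Key decimal bytes [68, 174, 65, 36, 200, 204] = 44 ae 41 24 c8 cc is 6 bytes > B = 5, so hash it first: H(key) = eb, then zero-pad to 5 bytes: K' = eb 00 00 00 00.
K' ⊕ ipad = dd 36 36 36 36.
Inner input = dd 36 36 36 36 ∥ 50.
Inner hash: sum = 221+54+54+54+54+80 = 517; mod 256 = 5 → 05.

05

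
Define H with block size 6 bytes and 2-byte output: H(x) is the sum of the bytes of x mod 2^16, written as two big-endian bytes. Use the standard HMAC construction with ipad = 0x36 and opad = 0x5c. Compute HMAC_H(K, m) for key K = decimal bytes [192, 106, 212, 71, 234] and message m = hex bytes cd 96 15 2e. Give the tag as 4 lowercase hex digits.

Key decimal bytes [192, 106, 212, 71, 234] = c0 6a d4 47 ea is 5 bytes ≤ B = 6; zero-pad to 6 bytes: K' = c0 6a d4 47 ea 00.
K' ⊕ ipad = f6 5c e2 71 dc 36.  K' ⊕ opad = 9c 36 88 1b b6 5c.
Inner input = (K'⊕ipad) ∥ m = f6 5c e2 71 dc 36 ∥ cd 96 15 2e.
Inner hash: sum = 246+92+226+113+220+54+205+150+21+46 = 1373 → 05 5d.
Outer input = (K'⊕opad) ∥ inner = 9c 36 88 1b b6 5c ∥ 05 5d.
Outer hash (tag): sum = 156+54+136+27+182+92+5+93 = 745 → 02 e9.

02e9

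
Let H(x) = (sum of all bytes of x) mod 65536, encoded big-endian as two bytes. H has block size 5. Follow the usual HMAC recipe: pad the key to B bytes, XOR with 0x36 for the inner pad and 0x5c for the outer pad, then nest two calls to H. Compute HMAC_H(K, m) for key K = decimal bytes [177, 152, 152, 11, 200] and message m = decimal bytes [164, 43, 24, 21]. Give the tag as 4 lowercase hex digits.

Key decimal bytes [177, 152, 152, 11, 200] = b1 98 98 0b c8 is exactly B = 5 bytes: K' = b1 98 98 0b c8.
K' ⊕ ipad = 87 ae ae 3d fe.  K' ⊕ opad = ed c4 c4 57 94.
Inner input = (K'⊕ipad) ∥ m = 87 ae ae 3d fe ∥ a4 2b 18 15.
Inner hash: sum = 135+174+174+61+254+164+43+24+21 = 1050 → 04 1a.
Outer input = (K'⊕opad) ∥ inner = ed c4 c4 57 94 ∥ 04 1a.
Outer hash (tag): sum = 237+196+196+87+148+4+26 = 894 → 03 7e.

037e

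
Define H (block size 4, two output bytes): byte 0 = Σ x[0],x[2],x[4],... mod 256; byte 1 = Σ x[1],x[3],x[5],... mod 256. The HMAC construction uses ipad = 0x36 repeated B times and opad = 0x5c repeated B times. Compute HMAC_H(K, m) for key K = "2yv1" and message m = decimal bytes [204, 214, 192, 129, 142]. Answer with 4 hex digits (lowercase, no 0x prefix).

Key "2yv1" = 32 79 76 31 is exactly B = 4 bytes: K' = 32 79 76 31.
K' ⊕ ipad = 04 4f 40 07.  K' ⊕ opad = 6e 25 2a 6d.
Inner input = (K'⊕ipad) ∥ m = 04 4f 40 07 ∥ cc d6 c0 81 8e.
Inner hash: even-index sum = 606 mod 256 = 94; odd-index sum = 429 mod 256 = 173 → 5e ad.
Outer input = (K'⊕opad) ∥ inner = 6e 25 2a 6d ∥ 5e ad.
Outer hash (tag): even-index sum = 246 mod 256 = 246; odd-index sum = 319 mod 256 = 63 → f6 3f.

f63f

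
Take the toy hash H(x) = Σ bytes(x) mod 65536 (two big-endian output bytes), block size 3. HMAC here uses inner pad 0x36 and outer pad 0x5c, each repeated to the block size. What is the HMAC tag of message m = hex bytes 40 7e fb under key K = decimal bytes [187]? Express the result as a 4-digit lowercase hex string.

0253

Key decimal bytes [187] = bb is 1 byte ≤ B = 3; zero-pad to 3 bytes: K' = bb 00 00.
K' ⊕ ipad = 8d 36 36.  K' ⊕ opad = e7 5c 5c.
Inner input = (K'⊕ipad) ∥ m = 8d 36 36 ∥ 40 7e fb.
Inner hash: sum = 141+54+54+64+126+251 = 690 → 02 b2.
Outer input = (K'⊕opad) ∥ inner = e7 5c 5c ∥ 02 b2.
Outer hash (tag): sum = 231+92+92+2+178 = 595 → 02 53.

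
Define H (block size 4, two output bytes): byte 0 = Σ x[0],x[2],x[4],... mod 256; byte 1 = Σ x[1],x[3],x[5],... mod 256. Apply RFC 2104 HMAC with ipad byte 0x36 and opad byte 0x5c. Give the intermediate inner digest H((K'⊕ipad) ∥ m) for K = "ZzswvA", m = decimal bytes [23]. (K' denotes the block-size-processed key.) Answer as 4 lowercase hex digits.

Key "ZzswvA" = 5a 7a 73 77 76 41 is 6 bytes > B = 4, so hash it first: H(key) = 43 32, then zero-pad to 4 bytes: K' = 43 32 00 00.
K' ⊕ ipad = 75 04 36 36.
Inner input = 75 04 36 36 ∥ 17.
Inner hash: even-index sum = 194 mod 256 = 194; odd-index sum = 58 mod 256 = 58 → c2 3a.

c23a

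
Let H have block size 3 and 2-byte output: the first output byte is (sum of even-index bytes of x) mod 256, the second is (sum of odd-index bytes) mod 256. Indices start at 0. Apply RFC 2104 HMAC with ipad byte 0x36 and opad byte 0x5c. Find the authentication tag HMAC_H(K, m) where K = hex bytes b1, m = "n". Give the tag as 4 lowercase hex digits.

ed19

Key hex bytes b1 is 1 byte ≤ B = 3; zero-pad to 3 bytes: K' = b1 00 00.
K' ⊕ ipad = 87 36 36.  K' ⊕ opad = ed 5c 5c.
Inner input = (K'⊕ipad) ∥ m = 87 36 36 ∥ 6e.
Inner hash: even-index sum = 189 mod 256 = 189; odd-index sum = 164 mod 256 = 164 → bd a4.
Outer input = (K'⊕opad) ∥ inner = ed 5c 5c ∥ bd a4.
Outer hash (tag): even-index sum = 493 mod 256 = 237; odd-index sum = 281 mod 256 = 25 → ed 19.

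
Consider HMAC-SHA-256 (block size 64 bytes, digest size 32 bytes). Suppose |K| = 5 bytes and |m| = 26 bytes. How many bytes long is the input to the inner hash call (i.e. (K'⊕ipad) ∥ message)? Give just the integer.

90

Key is 5 ≤ 64 bytes, zero-padded: |K'| = 64.
Inner input = (K'⊕ipad) ∥ m → 64 + 26 = 90 bytes.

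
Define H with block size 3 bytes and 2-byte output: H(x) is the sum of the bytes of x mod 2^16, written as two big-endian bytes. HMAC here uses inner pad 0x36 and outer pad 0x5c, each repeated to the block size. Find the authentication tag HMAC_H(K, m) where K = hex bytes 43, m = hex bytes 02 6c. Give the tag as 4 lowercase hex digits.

Key hex bytes 43 is 1 byte ≤ B = 3; zero-pad to 3 bytes: K' = 43 00 00.
K' ⊕ ipad = 75 36 36.  K' ⊕ opad = 1f 5c 5c.
Inner input = (K'⊕ipad) ∥ m = 75 36 36 ∥ 02 6c.
Inner hash: sum = 117+54+54+2+108 = 335 → 01 4f.
Outer input = (K'⊕opad) ∥ inner = 1f 5c 5c ∥ 01 4f.
Outer hash (tag): sum = 31+92+92+1+79 = 295 → 01 27.

0127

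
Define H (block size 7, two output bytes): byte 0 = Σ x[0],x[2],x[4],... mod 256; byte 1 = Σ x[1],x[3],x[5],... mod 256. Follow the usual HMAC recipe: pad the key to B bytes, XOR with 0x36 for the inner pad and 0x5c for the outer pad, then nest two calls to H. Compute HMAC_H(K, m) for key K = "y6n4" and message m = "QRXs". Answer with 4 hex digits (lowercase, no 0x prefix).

Key "y6n4" = 79 36 6e 34 is 4 bytes ≤ B = 7; zero-pad to 7 bytes: K' = 79 36 6e 34 00 00 00.
K' ⊕ ipad = 4f 00 58 02 36 36 36.  K' ⊕ opad = 25 6a 32 68 5c 5c 5c.
Inner input = (K'⊕ipad) ∥ m = 4f 00 58 02 36 36 36 ∥ 51 52 58 73.
Inner hash: even-index sum = 472 mod 256 = 216; odd-index sum = 225 mod 256 = 225 → d8 e1.
Outer input = (K'⊕opad) ∥ inner = 25 6a 32 68 5c 5c 5c ∥ d8 e1.
Outer hash (tag): even-index sum = 496 mod 256 = 240; odd-index sum = 518 mod 256 = 6 → f0 06.

f006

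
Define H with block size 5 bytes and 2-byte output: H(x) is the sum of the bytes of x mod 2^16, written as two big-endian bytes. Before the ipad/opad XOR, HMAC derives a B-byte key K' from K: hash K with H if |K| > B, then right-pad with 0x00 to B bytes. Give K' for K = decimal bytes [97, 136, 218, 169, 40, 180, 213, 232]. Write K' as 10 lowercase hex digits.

0505000000

|K| = 8 > B = 5, so first hash the key.
H(K): sum = 97+136+218+169+40+180+213+232 = 1285 → 05 05.
Zero-pad H(K) = 05 05 to 5 bytes: K' = 05 05 00 00 00.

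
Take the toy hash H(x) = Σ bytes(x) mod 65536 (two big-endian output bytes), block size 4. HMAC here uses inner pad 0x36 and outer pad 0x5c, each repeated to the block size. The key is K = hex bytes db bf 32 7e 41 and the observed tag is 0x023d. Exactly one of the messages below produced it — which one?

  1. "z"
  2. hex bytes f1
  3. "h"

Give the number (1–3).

Key hex bytes db bf 32 7e 41 is 5 bytes > B = 4, so hash it first: H(key) = 02 8b, then zero-pad to 4 bytes: K' = 02 8b 00 00.
K' ⊕ ipad = 34 bd 36 36; K' ⊕ opad = 5e d7 5c 5c.
m1: inner = H(34 bd 36 36 7a) = 01 d7; tag = H(5e d7 5c 5c 01 d7) = 02c5
m2: inner = H(34 bd 36 36 f1) = 02 4e; tag = H(5e d7 5c 5c 02 4e) = 023d ← matches
m3: inner = H(34 bd 36 36 68) = 01 c5; tag = H(5e d7 5c 5c 01 c5) = 02b3

2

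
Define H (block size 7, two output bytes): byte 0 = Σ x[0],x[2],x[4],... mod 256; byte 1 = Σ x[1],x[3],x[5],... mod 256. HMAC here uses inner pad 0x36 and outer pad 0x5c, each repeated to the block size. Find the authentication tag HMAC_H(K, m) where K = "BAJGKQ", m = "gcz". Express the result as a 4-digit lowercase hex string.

d74b

Key "BAJGKQ" = 42 41 4a 47 4b 51 is 6 bytes ≤ B = 7; zero-pad to 7 bytes: K' = 42 41 4a 47 4b 51 00.
K' ⊕ ipad = 74 77 7c 71 7d 67 36.  K' ⊕ opad = 1e 1d 16 1b 17 0d 5c.
Inner input = (K'⊕ipad) ∥ m = 74 77 7c 71 7d 67 36 ∥ 67 63 7a.
Inner hash: even-index sum = 518 mod 256 = 6; odd-index sum = 560 mod 256 = 48 → 06 30.
Outer input = (K'⊕opad) ∥ inner = 1e 1d 16 1b 17 0d 5c ∥ 06 30.
Outer hash (tag): even-index sum = 215 mod 256 = 215; odd-index sum = 75 mod 256 = 75 → d7 4b.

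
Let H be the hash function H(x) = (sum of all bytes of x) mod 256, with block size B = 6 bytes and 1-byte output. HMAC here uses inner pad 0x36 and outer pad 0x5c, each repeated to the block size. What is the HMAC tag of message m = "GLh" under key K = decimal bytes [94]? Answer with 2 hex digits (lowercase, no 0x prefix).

3f

Key decimal bytes [94] = 5e is 1 byte ≤ B = 6; zero-pad to 6 bytes: K' = 5e 00 00 00 00 00.
K' ⊕ ipad = 68 36 36 36 36 36.  K' ⊕ opad = 02 5c 5c 5c 5c 5c.
Inner input = (K'⊕ipad) ∥ m = 68 36 36 36 36 36 ∥ 47 4c 68.
Inner hash: sum = 104+54+54+54+54+54+71+76+104 = 625; mod 256 = 113 → 71.
Outer input = (K'⊕opad) ∥ inner = 02 5c 5c 5c 5c 5c ∥ 71.
Outer hash (tag): sum = 2+92+92+92+92+92+113 = 575; mod 256 = 63 → 3f.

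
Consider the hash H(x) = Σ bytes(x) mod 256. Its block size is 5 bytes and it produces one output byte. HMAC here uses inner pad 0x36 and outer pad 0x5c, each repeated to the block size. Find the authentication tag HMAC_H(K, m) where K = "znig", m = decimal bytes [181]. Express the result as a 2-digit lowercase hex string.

63

Key "znig" = 7a 6e 69 67 is 4 bytes ≤ B = 5; zero-pad to 5 bytes: K' = 7a 6e 69 67 00.
K' ⊕ ipad = 4c 58 5f 51 36.  K' ⊕ opad = 26 32 35 3b 5c.
Inner input = (K'⊕ipad) ∥ m = 4c 58 5f 51 36 ∥ b5.
Inner hash: sum = 76+88+95+81+54+181 = 575; mod 256 = 63 → 3f.
Outer input = (K'⊕opad) ∥ inner = 26 32 35 3b 5c ∥ 3f.
Outer hash (tag): sum = 38+50+53+59+92+63 = 355; mod 256 = 99 → 63.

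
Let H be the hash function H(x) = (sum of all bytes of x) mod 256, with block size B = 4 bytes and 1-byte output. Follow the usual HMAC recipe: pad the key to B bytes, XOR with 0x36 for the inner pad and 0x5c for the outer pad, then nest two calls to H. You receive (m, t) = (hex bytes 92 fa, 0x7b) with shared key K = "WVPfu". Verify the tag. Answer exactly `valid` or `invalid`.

Key "WVPfu" = 57 56 50 66 75 is 5 bytes > B = 4, so hash it first: H(key) = d8, then zero-pad to 4 bytes: K' = d8 00 00 00.
K' ⊕ ipad = ee 36 36 36; K' ⊕ opad = 84 5c 5c 5c.
Inner hash: sum = 238+54+54+54+146+250 = 796; mod 256 = 28 → 1c.
Outer hash (recomputed tag): sum = 132+92+92+92+28 = 436; mod 256 = 180 → b4.
Recomputed tag = b4; claimed = 7b → mismatch.

invalid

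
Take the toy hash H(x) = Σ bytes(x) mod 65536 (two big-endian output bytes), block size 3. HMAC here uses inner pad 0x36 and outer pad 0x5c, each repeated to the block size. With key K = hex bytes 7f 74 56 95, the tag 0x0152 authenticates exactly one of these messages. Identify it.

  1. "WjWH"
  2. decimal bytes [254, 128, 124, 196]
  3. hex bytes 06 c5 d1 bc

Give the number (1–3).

Key hex bytes 7f 74 56 95 is 4 bytes > B = 3, so hash it first: H(key) = 01 de, then zero-pad to 3 bytes: K' = 01 de 00.
K' ⊕ ipad = 37 e8 36; K' ⊕ opad = 5d 82 5c.
m1: inner = H(37 e8 36 57 6a 57 48) = 02 b5; tag = H(5d 82 5c 02 b5) = 01f2
m2: inner = H(37 e8 36 fe 80 7c c4) = 04 13; tag = H(5d 82 5c 04 13) = 0152 ← matches
m3: inner = H(37 e8 36 06 c5 d1 bc) = 03 ad; tag = H(5d 82 5c 03 ad) = 01eb

2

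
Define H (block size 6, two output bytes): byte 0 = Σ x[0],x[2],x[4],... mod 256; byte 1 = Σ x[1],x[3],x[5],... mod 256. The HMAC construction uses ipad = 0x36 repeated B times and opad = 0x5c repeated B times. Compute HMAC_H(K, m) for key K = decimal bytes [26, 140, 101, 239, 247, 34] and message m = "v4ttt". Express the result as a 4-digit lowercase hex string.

Key decimal bytes [26, 140, 101, 239, 247, 34] = 1a 8c 65 ef f7 22 is exactly B = 6 bytes: K' = 1a 8c 65 ef f7 22.
K' ⊕ ipad = 2c ba 53 d9 c1 14.  K' ⊕ opad = 46 d0 39 b3 ab 7e.
Inner input = (K'⊕ipad) ∥ m = 2c ba 53 d9 c1 14 ∥ 76 34 74 74 74.
Inner hash: even-index sum = 670 mod 256 = 158; odd-index sum = 591 mod 256 = 79 → 9e 4f.
Outer input = (K'⊕opad) ∥ inner = 46 d0 39 b3 ab 7e ∥ 9e 4f.
Outer hash (tag): even-index sum = 456 mod 256 = 200; odd-index sum = 592 mod 256 = 80 → c8 50.

c850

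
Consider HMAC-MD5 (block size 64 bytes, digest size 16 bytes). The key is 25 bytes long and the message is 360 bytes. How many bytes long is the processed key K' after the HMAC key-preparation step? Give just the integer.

Key is 25 ≤ 64 bytes, zero-padded: |K'| = 64.

64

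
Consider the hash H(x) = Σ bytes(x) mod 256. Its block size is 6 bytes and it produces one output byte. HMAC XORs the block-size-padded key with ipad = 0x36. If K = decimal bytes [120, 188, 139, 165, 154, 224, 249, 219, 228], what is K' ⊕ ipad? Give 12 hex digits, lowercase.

Key decimal bytes [120, 188, 139, 165, 154, 224, 249, 219, 228] = 78 bc 8b a5 9a e0 f9 db e4 is 9 bytes > B = 6, so hash it first: H(key) = 96, then zero-pad to 6 bytes: K' = 96 00 00 00 00 00.
XOR each byte with 0x36: 96⊕36=a0, 00⊕36=36, 00⊕36=36, 00⊕36=36, 00⊕36=36, 00⊕36=36.

a03636363636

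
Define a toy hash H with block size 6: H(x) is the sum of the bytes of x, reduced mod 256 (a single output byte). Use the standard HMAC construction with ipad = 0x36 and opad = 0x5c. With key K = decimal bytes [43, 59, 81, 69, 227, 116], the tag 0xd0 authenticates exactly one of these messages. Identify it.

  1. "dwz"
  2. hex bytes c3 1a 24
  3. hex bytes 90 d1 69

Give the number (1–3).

Key decimal bytes [43, 59, 81, 69, 227, 116] = 2b 3b 51 45 e3 74 is exactly B = 6 bytes: K' = 2b 3b 51 45 e3 74.
K' ⊕ ipad = 1d 0d 67 73 d5 42; K' ⊕ opad = 77 67 0d 19 bf 28.
m1: inner = H(1d 0d 67 73 d5 42 64 77 7a) = 70; tag = H(77 67 0d 19 bf 28 70) = 5b
m2: inner = H(1d 0d 67 73 d5 42 c3 1a 24) = 1c; tag = H(77 67 0d 19 bf 28 1c) = 07
m3: inner = H(1d 0d 67 73 d5 42 90 d1 69) = e5; tag = H(77 67 0d 19 bf 28 e5) = d0 ← matches

3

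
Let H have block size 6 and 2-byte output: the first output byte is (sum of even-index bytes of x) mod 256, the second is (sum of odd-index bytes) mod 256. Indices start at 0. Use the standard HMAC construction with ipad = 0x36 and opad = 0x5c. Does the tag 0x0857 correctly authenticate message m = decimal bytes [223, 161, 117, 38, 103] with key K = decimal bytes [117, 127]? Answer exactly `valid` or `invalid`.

invalid

Key decimal bytes [117, 127] = 75 7f is 2 bytes ≤ B = 6; zero-pad to 6 bytes: K' = 75 7f 00 00 00 00.
K' ⊕ ipad = 43 49 36 36 36 36; K' ⊕ opad = 29 23 5c 5c 5c 5c.
Inner hash: even-index sum = 618 mod 256 = 106; odd-index sum = 380 mod 256 = 124 → 6a 7c.
Outer hash (recomputed tag): even-index sum = 331 mod 256 = 75; odd-index sum = 343 mod 256 = 87 → 4b 57.
Recomputed tag = 4b57; claimed = 0857 → mismatch.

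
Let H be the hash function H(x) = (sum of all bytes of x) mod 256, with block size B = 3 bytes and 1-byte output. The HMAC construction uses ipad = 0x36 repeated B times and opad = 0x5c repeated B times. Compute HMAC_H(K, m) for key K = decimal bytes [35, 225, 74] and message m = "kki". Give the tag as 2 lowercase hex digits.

Key decimal bytes [35, 225, 74] = 23 e1 4a is exactly B = 3 bytes: K' = 23 e1 4a.
K' ⊕ ipad = 15 d7 7c.  K' ⊕ opad = 7f bd 16.
Inner input = (K'⊕ipad) ∥ m = 15 d7 7c ∥ 6b 6b 69.
Inner hash: sum = 21+215+124+107+107+105 = 679; mod 256 = 167 → a7.
Outer input = (K'⊕opad) ∥ inner = 7f bd 16 ∥ a7.
Outer hash (tag): sum = 127+189+22+167 = 505; mod 256 = 249 → f9.

f9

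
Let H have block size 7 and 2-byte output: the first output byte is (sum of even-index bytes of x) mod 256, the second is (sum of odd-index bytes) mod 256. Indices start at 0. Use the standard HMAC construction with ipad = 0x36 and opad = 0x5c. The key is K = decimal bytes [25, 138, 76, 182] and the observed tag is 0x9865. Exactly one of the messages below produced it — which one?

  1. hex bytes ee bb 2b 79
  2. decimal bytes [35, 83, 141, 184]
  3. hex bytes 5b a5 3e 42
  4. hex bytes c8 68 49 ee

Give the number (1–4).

Key decimal bytes [25, 138, 76, 182] = 19 8a 4c b6 is 4 bytes ≤ B = 7; zero-pad to 7 bytes: K' = 19 8a 4c b6 00 00 00.
K' ⊕ ipad = 2f bc 7a 80 36 36 36; K' ⊕ opad = 45 d6 10 ea 5c 5c 5c.
m1: inner = H(2f bc 7a 80 36 36 36 ee bb 2b 79) = 49 8b; tag = H(45 d6 10 ea 5c 5c 5c 49 8b) = 9865 ← matches
m2: inner = H(2f bc 7a 80 36 36 36 23 53 8d b8) = 20 22; tag = H(45 d6 10 ea 5c 5c 5c 20 22) = 2f3c
m3: inner = H(2f bc 7a 80 36 36 36 5b a5 3e 42) = fc 0b; tag = H(45 d6 10 ea 5c 5c 5c fc 0b) = 1818
m4: inner = H(2f bc 7a 80 36 36 36 c8 68 49 ee) = 6b 83; tag = H(45 d6 10 ea 5c 5c 5c 6b 83) = 9087

1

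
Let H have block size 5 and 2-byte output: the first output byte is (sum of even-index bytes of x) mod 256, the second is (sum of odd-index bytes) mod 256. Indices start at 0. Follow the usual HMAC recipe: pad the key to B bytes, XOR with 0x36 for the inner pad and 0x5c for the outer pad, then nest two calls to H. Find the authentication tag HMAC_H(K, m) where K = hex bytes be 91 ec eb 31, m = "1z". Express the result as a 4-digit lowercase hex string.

b467

Key hex bytes be 91 ec eb 31 is exactly B = 5 bytes: K' = be 91 ec eb 31.
K' ⊕ ipad = 88 a7 da dd 07.  K' ⊕ opad = e2 cd b0 b7 6d.
Inner input = (K'⊕ipad) ∥ m = 88 a7 da dd 07 ∥ 31 7a.
Inner hash: even-index sum = 483 mod 256 = 227; odd-index sum = 437 mod 256 = 181 → e3 b5.
Outer input = (K'⊕opad) ∥ inner = e2 cd b0 b7 6d ∥ e3 b5.
Outer hash (tag): even-index sum = 692 mod 256 = 180; odd-index sum = 615 mod 256 = 103 → b4 67.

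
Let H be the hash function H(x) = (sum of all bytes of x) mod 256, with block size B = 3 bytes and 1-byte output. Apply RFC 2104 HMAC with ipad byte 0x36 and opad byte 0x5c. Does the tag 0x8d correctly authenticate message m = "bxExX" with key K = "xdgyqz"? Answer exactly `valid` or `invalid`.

invalid

Key "xdgyqz" = 78 64 67 79 71 7a is 6 bytes > B = 3, so hash it first: H(key) = a7, then zero-pad to 3 bytes: K' = a7 00 00.
K' ⊕ ipad = 91 36 36; K' ⊕ opad = fb 5c 5c.
Inner hash: sum = 145+54+54+98+120+69+120+88 = 748; mod 256 = 236 → ec.
Outer hash (recomputed tag): sum = 251+92+92+236 = 671; mod 256 = 159 → 9f.
Recomputed tag = 9f; claimed = 8d → mismatch.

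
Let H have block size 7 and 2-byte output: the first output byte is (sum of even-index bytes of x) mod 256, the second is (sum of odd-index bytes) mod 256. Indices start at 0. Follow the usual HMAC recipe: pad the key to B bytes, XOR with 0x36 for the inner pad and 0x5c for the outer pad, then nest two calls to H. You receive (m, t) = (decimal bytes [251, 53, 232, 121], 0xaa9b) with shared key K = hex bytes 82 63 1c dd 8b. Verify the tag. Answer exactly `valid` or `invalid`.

valid

Key hex bytes 82 63 1c dd 8b is 5 bytes ≤ B = 7; zero-pad to 7 bytes: K' = 82 63 1c dd 8b 00 00.
K' ⊕ ipad = b4 55 2a eb bd 36 36; K' ⊕ opad = de 3f 40 81 d7 5c 5c.
Inner hash: even-index sum = 639 mod 256 = 127; odd-index sum = 857 mod 256 = 89 → 7f 59.
Outer hash (recomputed tag): even-index sum = 682 mod 256 = 170; odd-index sum = 411 mod 256 = 155 → aa 9b.
Recomputed tag = aa9b; claimed = aa9b → match.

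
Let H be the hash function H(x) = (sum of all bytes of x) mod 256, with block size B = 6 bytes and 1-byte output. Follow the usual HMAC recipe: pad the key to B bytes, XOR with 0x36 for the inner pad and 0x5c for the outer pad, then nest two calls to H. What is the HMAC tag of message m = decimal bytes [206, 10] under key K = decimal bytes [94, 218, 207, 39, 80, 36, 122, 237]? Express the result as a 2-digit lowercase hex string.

46

Key decimal bytes [94, 218, 207, 39, 80, 36, 122, 237] = 5e da cf 27 50 24 7a ed is 8 bytes > B = 6, so hash it first: H(key) = 09, then zero-pad to 6 bytes: K' = 09 00 00 00 00 00.
K' ⊕ ipad = 3f 36 36 36 36 36.  K' ⊕ opad = 55 5c 5c 5c 5c 5c.
Inner input = (K'⊕ipad) ∥ m = 3f 36 36 36 36 36 ∥ ce 0a.
Inner hash: sum = 63+54+54+54+54+54+206+10 = 549; mod 256 = 37 → 25.
Outer input = (K'⊕opad) ∥ inner = 55 5c 5c 5c 5c 5c ∥ 25.
Outer hash (tag): sum = 85+92+92+92+92+92+37 = 582; mod 256 = 70 → 46.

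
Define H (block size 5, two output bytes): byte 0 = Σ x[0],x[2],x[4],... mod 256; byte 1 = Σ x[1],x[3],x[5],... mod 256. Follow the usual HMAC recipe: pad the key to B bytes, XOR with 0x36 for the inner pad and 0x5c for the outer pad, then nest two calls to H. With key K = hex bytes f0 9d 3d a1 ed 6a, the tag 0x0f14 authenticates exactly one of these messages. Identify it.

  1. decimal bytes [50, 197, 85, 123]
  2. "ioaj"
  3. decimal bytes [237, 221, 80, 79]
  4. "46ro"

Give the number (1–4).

3

Key hex bytes f0 9d 3d a1 ed 6a is 6 bytes > B = 5, so hash it first: H(key) = 1a a8, then zero-pad to 5 bytes: K' = 1a a8 00 00 00.
K' ⊕ ipad = 2c 9e 36 36 36; K' ⊕ opad = 46 f4 5c 5c 5c.
m1: inner = H(2c 9e 36 36 36 32 c5 55 7b) = d8 5b; tag = H(46 f4 5c 5c 5c d8 5b) = 5928
m2: inner = H(2c 9e 36 36 36 69 6f 61 6a) = 71 9e; tag = H(46 f4 5c 5c 5c 71 9e) = 9cc1
m3: inner = H(2c 9e 36 36 36 ed dd 50 4f) = c4 11; tag = H(46 f4 5c 5c 5c c4 11) = 0f14 ← matches
m4: inner = H(2c 9e 36 36 36 34 36 72 6f) = 3d 7a; tag = H(46 f4 5c 5c 5c 3d 7a) = 788d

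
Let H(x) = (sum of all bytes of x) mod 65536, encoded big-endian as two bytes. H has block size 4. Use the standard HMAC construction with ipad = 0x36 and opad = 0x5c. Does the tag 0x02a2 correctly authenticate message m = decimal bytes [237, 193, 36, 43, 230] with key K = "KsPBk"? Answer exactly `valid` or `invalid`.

invalid

Key "KsPBk" = 4b 73 50 42 6b is 5 bytes > B = 4, so hash it first: H(key) = 01 bb, then zero-pad to 4 bytes: K' = 01 bb 00 00.
K' ⊕ ipad = 37 8d 36 36; K' ⊕ opad = 5d e7 5c 5c.
Inner hash: sum = 55+141+54+54+237+193+36+43+230 = 1043 → 04 13.
Outer hash (recomputed tag): sum = 93+231+92+92+4+19 = 531 → 02 13.
Recomputed tag = 0213; claimed = 02a2 → mismatch.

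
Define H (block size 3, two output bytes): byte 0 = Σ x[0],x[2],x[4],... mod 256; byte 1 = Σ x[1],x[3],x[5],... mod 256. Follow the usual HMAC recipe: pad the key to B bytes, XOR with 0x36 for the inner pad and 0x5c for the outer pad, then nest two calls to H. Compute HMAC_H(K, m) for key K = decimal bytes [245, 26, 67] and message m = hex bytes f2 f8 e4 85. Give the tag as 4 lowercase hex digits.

Key decimal bytes [245, 26, 67] = f5 1a 43 is exactly B = 3 bytes: K' = f5 1a 43.
K' ⊕ ipad = c3 2c 75.  K' ⊕ opad = a9 46 1f.
Inner input = (K'⊕ipad) ∥ m = c3 2c 75 ∥ f2 f8 e4 85.
Inner hash: even-index sum = 693 mod 256 = 181; odd-index sum = 514 mod 256 = 2 → b5 02.
Outer input = (K'⊕opad) ∥ inner = a9 46 1f ∥ b5 02.
Outer hash (tag): even-index sum = 202 mod 256 = 202; odd-index sum = 251 mod 256 = 251 → ca fb.

cafb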